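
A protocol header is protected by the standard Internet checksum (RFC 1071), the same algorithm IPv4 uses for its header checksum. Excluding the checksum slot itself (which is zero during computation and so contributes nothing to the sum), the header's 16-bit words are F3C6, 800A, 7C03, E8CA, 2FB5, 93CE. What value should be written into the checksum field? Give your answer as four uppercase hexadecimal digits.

One's-complement addition (fold any carry out of bit 15 back into bit 0):
  0xF3C6 + 0x800A = 0x173D0 → wrap carry → 0x73D1
  0x73D1 + 0x7C03 = 0x0EFD4
  0xEFD4 + 0xE8CA = 0x1D89E → wrap carry → 0xD89F
  0xD89F + 0x2FB5 = 0x10854 → wrap carry → 0x0855
  0x0855 + 0x93CE = 0x09C23
One's-complement sum = 0x9C23.
Checksum = ~0x9C23 & 0xFFFF = 0x63DC.

63DC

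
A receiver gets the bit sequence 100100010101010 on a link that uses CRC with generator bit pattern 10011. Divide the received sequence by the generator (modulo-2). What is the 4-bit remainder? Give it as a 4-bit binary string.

Modulo-2 division of 100100010101010 by 10011:
  pos 0: 10010 XOR 10011 = 00001
  pos 4: 10010 XOR 10011 = 00001
  pos 8: 11010 XOR 10011 = 01001
  pos 9: 10011 XOR 10011 = 00000
Remainder = 0000 (zero — the frame passes the CRC check).

0000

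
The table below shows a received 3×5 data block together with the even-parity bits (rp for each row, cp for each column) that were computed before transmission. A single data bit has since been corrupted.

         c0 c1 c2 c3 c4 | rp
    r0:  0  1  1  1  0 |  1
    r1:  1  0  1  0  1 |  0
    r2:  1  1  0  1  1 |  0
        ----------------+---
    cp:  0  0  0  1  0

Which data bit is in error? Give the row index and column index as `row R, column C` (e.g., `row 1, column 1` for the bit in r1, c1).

Recompute each row's even parity and compare to rp:
  r0: data parity 1, sent rp 1 → ok
  r1: data parity 1, sent rp 0 → mismatch
  r2: data parity 0, sent rp 0 → ok
Recompute each column's even parity and compare to cp:
  c0: data parity 0, sent cp 0 → ok
  c1: data parity 0, sent cp 0 → ok
  c2: data parity 0, sent cp 0 → ok
  c3: data parity 0, sent cp 1 → mismatch
  c4: data parity 0, sent cp 0 → ok
Exactly one row (r1) and one column (c3) fail → the flipped bit is at their intersection.

row 1, column 3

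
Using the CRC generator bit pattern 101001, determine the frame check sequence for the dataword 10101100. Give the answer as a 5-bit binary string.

11010

Append 5 zeros: 1010110000000. Divide by 101001 (XOR where the leading bit is 1):
  pos 0: 101011 XOR 101001 = 000010
  pos 4: 100000 XOR 101001 = 001001
  pos 6: 100100 XOR 101001 = 001101
Remainder (last 5 bits) = 11010. This is the CRC / FCS.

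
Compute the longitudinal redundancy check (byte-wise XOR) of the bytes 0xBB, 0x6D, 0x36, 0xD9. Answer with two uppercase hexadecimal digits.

39

XOR the bytes together:
  start with 0xBB
  0xBB ⊕ 0x6D = 0xD6
  0xD6 ⊕ 0x36 = 0xE0
  0xE0 ⊕ 0xD9 = 0x39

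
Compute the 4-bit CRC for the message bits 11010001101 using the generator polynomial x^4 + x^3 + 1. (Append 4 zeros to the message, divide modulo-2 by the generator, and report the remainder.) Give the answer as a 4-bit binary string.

Append 4 zeros: 110100011010000. Divide by 11001 (XOR where the leading bit is 1):
  pos 0: 11010 XOR 11001 = 00011
  pos 3: 11001 XOR 11001 = 00000
  pos 8: 10100 XOR 11001 = 01101
  pos 9: 11010 XOR 11001 = 00011
Remainder (last 4 bits) = 0110. This is the CRC / FCS.

0110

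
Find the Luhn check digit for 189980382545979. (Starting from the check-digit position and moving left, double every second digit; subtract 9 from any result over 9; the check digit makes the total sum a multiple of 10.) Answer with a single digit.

Partial digits right→left: 9 7 9 5 4 5 2 8 3 0 8 9 9 8 1
Double every second digit counting from the check-digit position (so the 1st, 3rd, 5th, ... of the partial from the right).
  doubled (with −9 where >9): 9 9 8 4 6 7 9 2 → sum 54
  kept as-is: 7 5 5 8 0 9 8 → sum 42
Total = 54 + 42 = 96.
Check digit = (10 − (96 mod 10)) mod 10 = 4.

4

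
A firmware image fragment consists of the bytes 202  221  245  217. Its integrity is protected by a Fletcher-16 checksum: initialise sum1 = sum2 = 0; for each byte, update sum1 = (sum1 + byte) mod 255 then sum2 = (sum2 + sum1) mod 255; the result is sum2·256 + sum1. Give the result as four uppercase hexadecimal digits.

8A78

Running sums (mod 255):
  after byte 0 (202): sum1=202, sum2=202
  after byte 1 (221): sum1=168, sum2=115
  after byte 2 (245): sum1=158, sum2=18
  after byte 3 (217): sum1=120, sum2=138
Checksum = sum2·256 + sum1 = 138·256 + 120 = 35448 = 0x8A78.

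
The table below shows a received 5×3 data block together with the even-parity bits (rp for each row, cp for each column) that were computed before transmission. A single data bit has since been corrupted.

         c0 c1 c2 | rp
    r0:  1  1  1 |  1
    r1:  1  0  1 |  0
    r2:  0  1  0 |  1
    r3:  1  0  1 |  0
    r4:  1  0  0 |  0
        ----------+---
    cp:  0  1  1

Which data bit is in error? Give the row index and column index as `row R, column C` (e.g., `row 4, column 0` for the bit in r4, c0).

Recompute each row's even parity and compare to rp:
  r0: data parity 1, sent rp 1 → ok
  r1: data parity 0, sent rp 0 → ok
  r2: data parity 1, sent rp 1 → ok
  r3: data parity 0, sent rp 0 → ok
  r4: data parity 1, sent rp 0 → mismatch
Recompute each column's even parity and compare to cp:
  c0: data parity 0, sent cp 0 → ok
  c1: data parity 0, sent cp 1 → mismatch
  c2: data parity 1, sent cp 1 → ok
Exactly one row (r4) and one column (c1) fail → the flipped bit is at their intersection.

row 4, column 1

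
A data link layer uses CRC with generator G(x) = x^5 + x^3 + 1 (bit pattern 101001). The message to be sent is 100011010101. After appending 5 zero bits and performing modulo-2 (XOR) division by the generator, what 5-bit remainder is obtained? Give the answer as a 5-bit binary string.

00100

Append 5 zeros: 10001101010100000. Divide by 101001 (XOR where the leading bit is 1):
  pos 0: 100011 XOR 101001 = 001010
  pos 2: 101001 XOR 101001 = 000000
  pos 9: 101000 XOR 101001 = 000001
Remainder (last 5 bits) = 00100. This is the CRC / FCS.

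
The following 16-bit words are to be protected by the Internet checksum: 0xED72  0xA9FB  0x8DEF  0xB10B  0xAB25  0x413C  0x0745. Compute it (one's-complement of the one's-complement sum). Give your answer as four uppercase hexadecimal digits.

One's-complement addition (fold any carry out of bit 15 back into bit 0):
  0xED72 + 0xA9FB = 0x1976D → wrap carry → 0x976E
  0x976E + 0x8DEF = 0x1255D → wrap carry → 0x255E
  0x255E + 0xB10B = 0x0D669
  0xD669 + 0xAB25 = 0x1818E → wrap carry → 0x818F
  0x818F + 0x413C = 0x0C2CB
  0xC2CB + 0x0745 = 0x0CA10
One's-complement sum = 0xCA10.
Checksum = ~0xCA10 & 0xFFFF = 0x35EF.

35EF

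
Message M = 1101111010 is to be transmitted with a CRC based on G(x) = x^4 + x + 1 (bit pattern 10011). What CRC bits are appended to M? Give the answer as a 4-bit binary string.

Append 4 zeros: 11011110100000. Divide by 10011 (XOR where the leading bit is 1):
  pos 0: 11011 XOR 10011 = 01000
  pos 1: 10001 XOR 10011 = 00010
  pos 4: 10101 XOR 10011 = 00110
  pos 6: 11000 XOR 10011 = 01011
  pos 7: 10110 XOR 10011 = 00101
  pos 9: 10100 XOR 10011 = 00111
Remainder (last 4 bits) = 0111. This is the CRC / FCS.

0111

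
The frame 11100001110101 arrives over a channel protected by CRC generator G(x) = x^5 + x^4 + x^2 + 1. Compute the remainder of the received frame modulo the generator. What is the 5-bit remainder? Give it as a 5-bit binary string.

Modulo-2 division of 11100001110101 by 110101:
  pos 0: 111000 XOR 110101 = 001101
  pos 2: 110101 XOR 110101 = 000000
  pos 8: 110101 XOR 110101 = 000000
Remainder = 00000 (zero — the frame passes the CRC check).

00000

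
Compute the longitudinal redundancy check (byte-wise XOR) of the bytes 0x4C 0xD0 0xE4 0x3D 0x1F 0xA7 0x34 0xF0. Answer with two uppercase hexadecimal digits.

39

XOR the bytes together:
  start with 0x4C
  0x4C ⊕ 0xD0 = 0x9C
  0x9C ⊕ 0xE4 = 0x78
  0x78 ⊕ 0x3D = 0x45
  0x45 ⊕ 0x1F = 0x5A
  0x5A ⊕ 0xA7 = 0xFD
  0xFD ⊕ 0x34 = 0xC9
  0xC9 ⊕ 0xF0 = 0x39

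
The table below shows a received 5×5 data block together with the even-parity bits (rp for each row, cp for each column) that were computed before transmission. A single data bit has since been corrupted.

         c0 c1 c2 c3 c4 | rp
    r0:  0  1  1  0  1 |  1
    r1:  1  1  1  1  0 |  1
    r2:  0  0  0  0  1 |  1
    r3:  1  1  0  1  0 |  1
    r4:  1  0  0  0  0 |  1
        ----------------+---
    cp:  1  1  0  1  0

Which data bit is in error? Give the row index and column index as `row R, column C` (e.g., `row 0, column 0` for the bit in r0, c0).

Recompute each row's even parity and compare to rp:
  r0: data parity 1, sent rp 1 → ok
  r1: data parity 0, sent rp 1 → mismatch
  r2: data parity 1, sent rp 1 → ok
  r3: data parity 1, sent rp 1 → ok
  r4: data parity 1, sent rp 1 → ok
Recompute each column's even parity and compare to cp:
  c0: data parity 1, sent cp 1 → ok
  c1: data parity 1, sent cp 1 → ok
  c2: data parity 0, sent cp 0 → ok
  c3: data parity 0, sent cp 1 → mismatch
  c4: data parity 0, sent cp 0 → ok
Exactly one row (r1) and one column (c3) fail → the flipped bit is at their intersection.

row 1, column 3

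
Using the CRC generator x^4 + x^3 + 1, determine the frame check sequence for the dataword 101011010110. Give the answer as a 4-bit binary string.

Append 4 zeros: 1010110101100000. Divide by 11001 (XOR where the leading bit is 1):
  pos 0: 10101 XOR 11001 = 01100
  pos 1: 11001 XOR 11001 = 00000
  pos 7: 10110 XOR 11001 = 01111
  pos 8: 11110 XOR 11001 = 00111
  pos 10: 11100 XOR 11001 = 00101
Remainder (last 4 bits) = 1010. This is the CRC / FCS.

1010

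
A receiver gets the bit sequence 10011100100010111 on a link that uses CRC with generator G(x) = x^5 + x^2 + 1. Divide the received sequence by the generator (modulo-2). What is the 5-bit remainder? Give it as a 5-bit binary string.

Modulo-2 division of 10011100100010111 by 100101:
  pos 0: 100111 XOR 100101 = 000010
  pos 4: 100010 XOR 100101 = 000111
  pos 7: 111001 XOR 100101 = 011100
  pos 8: 111000 XOR 100101 = 011101
  pos 9: 111011 XOR 100101 = 011110
  pos 10: 111101 XOR 100101 = 011000
  pos 11: 110001 XOR 100101 = 010100
Remainder = 10100 (nonzero — an error is detected).

10100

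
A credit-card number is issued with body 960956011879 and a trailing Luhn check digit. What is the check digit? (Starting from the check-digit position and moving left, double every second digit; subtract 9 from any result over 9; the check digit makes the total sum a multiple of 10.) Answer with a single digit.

Partial digits right→left: 9 7 8 1 1 0 6 5 9 0 6 9
Double every second digit counting from the check-digit position (so the 1st, 3rd, 5th, ... of the partial from the right).
  doubled (with −9 where >9): 9 7 2 3 9 3 → sum 33
  kept as-is: 7 1 0 5 0 9 → sum 22
Total = 33 + 22 = 55.
Check digit = (10 − (55 mod 10)) mod 10 = 5.

5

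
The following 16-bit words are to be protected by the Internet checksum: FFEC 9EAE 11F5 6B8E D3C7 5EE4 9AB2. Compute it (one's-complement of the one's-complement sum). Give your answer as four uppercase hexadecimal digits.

One's-complement addition (fold any carry out of bit 15 back into bit 0):
  0xFFEC + 0x9EAE = 0x19E9A → wrap carry → 0x9E9B
  0x9E9B + 0x11F5 = 0x0B090
  0xB090 + 0x6B8E = 0x11C1E → wrap carry → 0x1C1F
  0x1C1F + 0xD3C7 = 0x0EFE6
  0xEFE6 + 0x5EE4 = 0x14ECA → wrap carry → 0x4ECB
  0x4ECB + 0x9AB2 = 0x0E97D
One's-complement sum = 0xE97D.
Checksum = ~0xE97D & 0xFFFF = 0x1682.

1682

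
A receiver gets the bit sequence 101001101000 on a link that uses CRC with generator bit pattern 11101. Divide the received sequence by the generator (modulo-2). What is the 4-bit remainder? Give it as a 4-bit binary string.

Modulo-2 division of 101001101000 by 11101:
  pos 0: 10100 XOR 11101 = 01001
  pos 1: 10011 XOR 11101 = 01110
  pos 2: 11101 XOR 11101 = 00000
Remainder = 1000 (nonzero — an error is detected).

1000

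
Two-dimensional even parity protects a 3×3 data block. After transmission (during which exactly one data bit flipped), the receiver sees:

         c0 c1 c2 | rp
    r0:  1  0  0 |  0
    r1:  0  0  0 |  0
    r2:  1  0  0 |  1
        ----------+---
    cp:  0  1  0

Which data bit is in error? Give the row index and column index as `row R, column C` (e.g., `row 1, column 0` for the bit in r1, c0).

row 0, column 1

Recompute each row's even parity and compare to rp:
  r0: data parity 1, sent rp 0 → mismatch
  r1: data parity 0, sent rp 0 → ok
  r2: data parity 1, sent rp 1 → ok
Recompute each column's even parity and compare to cp:
  c0: data parity 0, sent cp 0 → ok
  c1: data parity 0, sent cp 1 → mismatch
  c2: data parity 0, sent cp 0 → ok
Exactly one row (r0) and one column (c1) fail → the flipped bit is at their intersection.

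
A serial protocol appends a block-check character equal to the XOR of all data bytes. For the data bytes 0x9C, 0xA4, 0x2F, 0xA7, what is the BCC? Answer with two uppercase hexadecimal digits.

B0

XOR the bytes together:
  start with 0x9C
  0x9C ⊕ 0xA4 = 0x38
  0x38 ⊕ 0x2F = 0x17
  0x17 ⊕ 0xA7 = 0xB0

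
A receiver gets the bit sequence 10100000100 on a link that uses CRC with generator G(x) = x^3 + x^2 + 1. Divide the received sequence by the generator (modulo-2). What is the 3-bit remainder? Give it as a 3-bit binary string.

011

Modulo-2 division of 10100000100 by 1101:
  pos 0: 1010 XOR 1101 = 0111
  pos 1: 1110 XOR 1101 = 0011
  pos 3: 1100 XOR 1101 = 0001
  pos 6: 1010 XOR 1101 = 0111
  pos 7: 1110 XOR 1101 = 0011
Remainder = 011 (nonzero — an error is detected).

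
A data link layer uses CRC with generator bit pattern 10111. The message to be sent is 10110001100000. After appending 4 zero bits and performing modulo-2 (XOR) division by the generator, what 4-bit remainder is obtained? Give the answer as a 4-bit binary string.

0111

Append 4 zeros: 101100011000000000. Divide by 10111 (XOR where the leading bit is 1):
  pos 0: 10110 XOR 10111 = 00001
  pos 4: 10011 XOR 10111 = 00100
  pos 6: 10000 XOR 10111 = 00111
  pos 8: 11100 XOR 10111 = 01011
  pos 9: 10110 XOR 10111 = 00001
  pos 13: 10000 XOR 10111 = 00111
Remainder (last 4 bits) = 0111. This is the CRC / FCS.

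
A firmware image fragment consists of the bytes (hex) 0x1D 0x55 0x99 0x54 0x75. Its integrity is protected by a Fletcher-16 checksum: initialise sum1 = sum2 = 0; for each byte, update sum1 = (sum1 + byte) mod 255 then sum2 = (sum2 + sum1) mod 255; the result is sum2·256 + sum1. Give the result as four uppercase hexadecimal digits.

Running sums (mod 255):
  after byte 0 (0x1D): sum1=29, sum2=29
  after byte 1 (0x55): sum1=114, sum2=143
  after byte 2 (0x99): sum1=12, sum2=155
  after byte 3 (0x54): sum1=96, sum2=251
  after byte 4 (0x75): sum1=213, sum2=209
Checksum = sum2·256 + sum1 = 209·256 + 213 = 53717 = 0xD1D5.

D1D5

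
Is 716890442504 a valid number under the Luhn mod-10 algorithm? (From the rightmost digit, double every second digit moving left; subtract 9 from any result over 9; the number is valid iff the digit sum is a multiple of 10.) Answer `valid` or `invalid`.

From the right, keep odd positions and double even positions (subtract 9 from any doubled value over 9):
  doubled (positions 2,4,...): 0 4 8 9 3 5 → sum 29
  kept (positions 1,3,...): 4 5 4 0 8 1 → sum 22
Total = 51.
51 mod 10 = 1, so the number is invalid.

invalid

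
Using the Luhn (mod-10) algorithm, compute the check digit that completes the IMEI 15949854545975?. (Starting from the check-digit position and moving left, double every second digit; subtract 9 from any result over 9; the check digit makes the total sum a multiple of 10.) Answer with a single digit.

7

Partial digits right→left: 5 7 9 5 4 5 4 5 8 9 4 9 5 1
Double every second digit counting from the check-digit position (so the 1st, 3rd, 5th, ... of the partial from the right).
  doubled (with −9 where >9): 1 9 8 8 7 8 1 → sum 42
  kept as-is: 7 5 5 5 9 9 1 → sum 41
Total = 42 + 41 = 83.
Check digit = (10 − (83 mod 10)) mod 10 = 7.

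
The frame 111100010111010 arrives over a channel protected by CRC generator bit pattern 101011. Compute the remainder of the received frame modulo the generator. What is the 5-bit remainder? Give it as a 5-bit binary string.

Modulo-2 division of 111100010111010 by 101011:
  pos 0: 111100 XOR 101011 = 010111
  pos 1: 101110 XOR 101011 = 000101
  pos 4: 101101 XOR 101011 = 000110
  pos 7: 110110 XOR 101011 = 011101
  pos 8: 111011 XOR 101011 = 010000
  pos 9: 100000 XOR 101011 = 001011
Remainder = 01011 (nonzero — an error is detected).

01011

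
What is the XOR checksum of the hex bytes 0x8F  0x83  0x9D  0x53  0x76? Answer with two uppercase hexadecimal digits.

XOR the bytes together:
  start with 0x8F
  0x8F ⊕ 0x83 = 0x0C
  0x0C ⊕ 0x9D = 0x91
  0x91 ⊕ 0x53 = 0xC2
  0xC2 ⊕ 0x76 = 0xB4

B4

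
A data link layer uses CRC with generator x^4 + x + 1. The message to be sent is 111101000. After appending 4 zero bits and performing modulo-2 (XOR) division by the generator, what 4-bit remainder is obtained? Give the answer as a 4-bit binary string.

Append 4 zeros: 1111010000000. Divide by 10011 (XOR where the leading bit is 1):
  pos 0: 11110 XOR 10011 = 01101
  pos 1: 11011 XOR 10011 = 01000
  pos 2: 10000 XOR 10011 = 00011
  pos 5: 11000 XOR 10011 = 01011
  pos 6: 10110 XOR 10011 = 00101
  pos 8: 10100 XOR 10011 = 00111
Remainder (last 4 bits) = 0111. This is the CRC / FCS.

0111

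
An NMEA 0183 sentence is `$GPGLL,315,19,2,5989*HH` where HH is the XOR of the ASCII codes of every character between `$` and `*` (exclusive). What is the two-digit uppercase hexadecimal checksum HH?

XOR the ASCII codes of the payload characters:
  'G' = 0x47 → acc = 0x47
  'P' = 0x50 → acc = 0x17
  'G' = 0x47 → acc = 0x50
  'L' = 0x4C → acc = 0x1C
  'L' = 0x4C → acc = 0x50
  ',' = 0x2C → acc = 0x7C
  '3' = 0x33 → acc = 0x4F
  '1' = 0x31 → acc = 0x7E
  '5' = 0x35 → acc = 0x4B
  ',' = 0x2C → acc = 0x67
  '1' = 0x31 → acc = 0x56
  '9' = 0x39 → acc = 0x6F
  ',' = 0x2C → acc = 0x43
  '2' = 0x32 → acc = 0x71
  ',' = 0x2C → acc = 0x5D
  '5' = 0x35 → acc = 0x68
  '9' = 0x39 → acc = 0x51
  '8' = 0x38 → acc = 0x69
  '9' = 0x39 → acc = 0x50
Checksum = 0x50.

50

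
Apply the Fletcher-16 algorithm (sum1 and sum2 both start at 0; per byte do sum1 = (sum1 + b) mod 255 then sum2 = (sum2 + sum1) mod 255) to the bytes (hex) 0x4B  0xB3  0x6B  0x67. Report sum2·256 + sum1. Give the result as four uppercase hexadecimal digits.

86D1

Running sums (mod 255):
  after byte 0 (0x4B): sum1=75, sum2=75
  after byte 1 (0xB3): sum1=254, sum2=74
  after byte 2 (0x6B): sum1=106, sum2=180
  after byte 3 (0x67): sum1=209, sum2=134
Checksum = sum2·256 + sum1 = 134·256 + 209 = 34513 = 0x86D1.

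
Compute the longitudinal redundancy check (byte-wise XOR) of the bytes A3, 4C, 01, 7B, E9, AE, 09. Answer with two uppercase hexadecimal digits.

XOR the bytes together:
  start with 0xA3
  0xA3 ⊕ 0x4C = 0xEF
  0xEF ⊕ 0x01 = 0xEE
  0xEE ⊕ 0x7B = 0x95
  0x95 ⊕ 0xE9 = 0x7C
  0x7C ⊕ 0xAE = 0xD2
  0xD2 ⊕ 0x09 = 0xDB

DB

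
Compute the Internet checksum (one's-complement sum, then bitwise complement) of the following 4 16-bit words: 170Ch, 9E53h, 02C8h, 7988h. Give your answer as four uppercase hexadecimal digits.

One's-complement addition (fold any carry out of bit 15 back into bit 0):
  0x170C + 0x9E53 = 0x0B55F
  0xB55F + 0x02C8 = 0x0B827
  0xB827 + 0x7988 = 0x131AF → wrap carry → 0x31B0
One's-complement sum = 0x31B0.
Checksum = ~0x31B0 & 0xFFFF = 0xCE4F.

CE4F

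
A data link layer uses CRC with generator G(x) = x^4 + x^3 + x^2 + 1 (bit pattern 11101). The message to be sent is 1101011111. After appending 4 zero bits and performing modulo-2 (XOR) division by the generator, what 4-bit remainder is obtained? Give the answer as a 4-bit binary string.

Append 4 zeros: 11010111110000. Divide by 11101 (XOR where the leading bit is 1):
  pos 0: 11010 XOR 11101 = 00111
  pos 2: 11111 XOR 11101 = 00010
  pos 5: 10111 XOR 11101 = 01010
  pos 6: 10100 XOR 11101 = 01001
  pos 7: 10010 XOR 11101 = 01111
  pos 8: 11110 XOR 11101 = 00011
Remainder (last 4 bits) = 0110. This is the CRC / FCS.

0110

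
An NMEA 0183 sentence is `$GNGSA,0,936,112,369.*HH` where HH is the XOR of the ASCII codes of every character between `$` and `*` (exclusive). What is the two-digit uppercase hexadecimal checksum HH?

XOR the ASCII codes of the payload characters:
  'G' = 0x47 → acc = 0x47
  'N' = 0x4E → acc = 0x09
  'G' = 0x47 → acc = 0x4E
  'S' = 0x53 → acc = 0x1D
  'A' = 0x41 → acc = 0x5C
  ',' = 0x2C → acc = 0x70
  '0' = 0x30 → acc = 0x40
  ',' = 0x2C → acc = 0x6C
  '9' = 0x39 → acc = 0x55
  '3' = 0x33 → acc = 0x66
  '6' = 0x36 → acc = 0x50
  ',' = 0x2C → acc = 0x7C
  '1' = 0x31 → acc = 0x4D
  '1' = 0x31 → acc = 0x7C
  '2' = 0x32 → acc = 0x4E
  ',' = 0x2C → acc = 0x62
  '3' = 0x33 → acc = 0x51
  '6' = 0x36 → acc = 0x67
  '9' = 0x39 → acc = 0x5E
  '.' = 0x2E → acc = 0x70
Checksum = 0x70.

70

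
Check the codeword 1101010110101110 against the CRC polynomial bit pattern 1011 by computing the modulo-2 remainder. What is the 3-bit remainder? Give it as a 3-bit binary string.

Modulo-2 division of 1101010110101110 by 1011:
  pos 0: 1101 XOR 1011 = 0110
  pos 1: 1100 XOR 1011 = 0111
  pos 2: 1111 XOR 1011 = 0100
  pos 3: 1000 XOR 1011 = 0011
  pos 5: 1111 XOR 1011 = 0100
  pos 6: 1000 XOR 1011 = 0011
  pos 8: 1110 XOR 1011 = 0101
  pos 9: 1011 XOR 1011 = 0000
Remainder = 110 (nonzero — an error is detected).

110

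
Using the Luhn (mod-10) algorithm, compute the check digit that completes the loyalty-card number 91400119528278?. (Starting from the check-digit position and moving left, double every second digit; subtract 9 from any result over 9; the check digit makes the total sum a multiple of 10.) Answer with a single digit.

8

Partial digits right→left: 8 7 2 8 2 5 9 1 1 0 0 4 1 9
Double every second digit counting from the check-digit position (so the 1st, 3rd, 5th, ... of the partial from the right).
  doubled (with −9 where >9): 7 4 4 9 2 0 2 → sum 28
  kept as-is: 7 8 5 1 0 4 9 → sum 34
Total = 28 + 34 = 62.
Check digit = (10 − (62 mod 10)) mod 10 = 8.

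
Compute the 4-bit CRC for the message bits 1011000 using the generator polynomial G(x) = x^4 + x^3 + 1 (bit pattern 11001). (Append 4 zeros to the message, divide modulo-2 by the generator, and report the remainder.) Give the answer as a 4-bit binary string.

Append 4 zeros: 10110000000. Divide by 11001 (XOR where the leading bit is 1):
  pos 0: 10110 XOR 11001 = 01111
  pos 1: 11110 XOR 11001 = 00111
  pos 3: 11100 XOR 11001 = 00101
  pos 5: 10100 XOR 11001 = 01101
  pos 6: 11010 XOR 11001 = 00011
Remainder (last 4 bits) = 0011. This is the CRC / FCS.

0011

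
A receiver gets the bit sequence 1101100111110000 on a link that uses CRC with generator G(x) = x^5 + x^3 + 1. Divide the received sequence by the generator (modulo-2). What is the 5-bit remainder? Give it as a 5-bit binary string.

01000

Modulo-2 division of 1101100111110000 by 101001:
  pos 0: 110110 XOR 101001 = 011111
  pos 1: 111110 XOR 101001 = 010111
  pos 2: 101111 XOR 101001 = 000110
  pos 5: 110111 XOR 101001 = 011110
  pos 6: 111101 XOR 101001 = 010100
  pos 7: 101000 XOR 101001 = 000001
Remainder = 01000 (nonzero — an error is detected).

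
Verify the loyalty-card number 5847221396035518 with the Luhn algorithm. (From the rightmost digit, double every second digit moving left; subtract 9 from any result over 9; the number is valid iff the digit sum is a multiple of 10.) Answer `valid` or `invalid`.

invalid

From the right, keep odd positions and double even positions (subtract 9 from any doubled value over 9):
  doubled (positions 2,4,...): 2 1 0 9 2 4 8 1 → sum 27
  kept (positions 1,3,...): 8 5 3 6 3 2 7 8 → sum 42
Total = 69.
69 mod 10 = 9, so the number is invalid.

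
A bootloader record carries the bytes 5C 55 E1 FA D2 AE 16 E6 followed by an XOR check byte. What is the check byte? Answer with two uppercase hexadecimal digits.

9E

XOR the bytes together:
  start with 0x5C
  0x5C ⊕ 0x55 = 0x09
  0x09 ⊕ 0xE1 = 0xE8
  0xE8 ⊕ 0xFA = 0x12
  0x12 ⊕ 0xD2 = 0xC0
  0xC0 ⊕ 0xAE = 0x6E
  0x6E ⊕ 0x16 = 0x78
  0x78 ⊕ 0xE6 = 0x9E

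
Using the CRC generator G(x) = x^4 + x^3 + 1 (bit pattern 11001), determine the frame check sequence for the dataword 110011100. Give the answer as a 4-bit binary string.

1000

Append 4 zeros: 1100111000000. Divide by 11001 (XOR where the leading bit is 1):
  pos 0: 11001 XOR 11001 = 00000
  pos 5: 11000 XOR 11001 = 00001
Remainder (last 4 bits) = 1000. This is the CRC / FCS.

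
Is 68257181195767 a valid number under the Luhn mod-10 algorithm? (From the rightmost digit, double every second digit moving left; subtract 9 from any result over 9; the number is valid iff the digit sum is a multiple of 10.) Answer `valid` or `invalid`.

invalid

From the right, keep odd positions and double even positions (subtract 9 from any doubled value over 9):
  doubled (positions 2,4,...): 3 1 2 7 5 4 3 → sum 25
  kept (positions 1,3,...): 7 7 9 1 1 5 8 → sum 38
Total = 63.
63 mod 10 = 3, so the number is invalid.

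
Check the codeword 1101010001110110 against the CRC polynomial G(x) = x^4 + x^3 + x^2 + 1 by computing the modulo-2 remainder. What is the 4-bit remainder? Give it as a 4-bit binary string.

Modulo-2 division of 1101010001110110 by 11101:
  pos 0: 11010 XOR 11101 = 00111
  pos 2: 11110 XOR 11101 = 00011
  pos 5: 11001 XOR 11101 = 00100
  pos 7: 10011 XOR 11101 = 01110
  pos 8: 11100 XOR 11101 = 00001
Remainder = 1110 (nonzero — an error is detected).

1110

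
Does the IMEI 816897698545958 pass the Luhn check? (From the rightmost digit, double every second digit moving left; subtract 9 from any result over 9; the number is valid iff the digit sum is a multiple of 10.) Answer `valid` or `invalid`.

From the right, keep odd positions and double even positions (subtract 9 from any doubled value over 9):
  doubled (positions 2,4,...): 1 1 1 9 5 7 2 → sum 26
  kept (positions 1,3,...): 8 9 4 8 6 9 6 8 → sum 58
Total = 84.
84 mod 10 = 4, so the number is invalid.

invalid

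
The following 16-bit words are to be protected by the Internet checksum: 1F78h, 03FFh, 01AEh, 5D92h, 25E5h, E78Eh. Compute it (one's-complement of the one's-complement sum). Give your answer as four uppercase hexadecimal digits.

One's-complement addition (fold any carry out of bit 15 back into bit 0):
  0x1F78 + 0x03FF = 0x02377
  0x2377 + 0x01AE = 0x02525
  0x2525 + 0x5D92 = 0x082B7
  0x82B7 + 0x25E5 = 0x0A89C
  0xA89C + 0xE78E = 0x1902A → wrap carry → 0x902B
One's-complement sum = 0x902B.
Checksum = ~0x902B & 0xFFFF = 0x6FD4.

6FD4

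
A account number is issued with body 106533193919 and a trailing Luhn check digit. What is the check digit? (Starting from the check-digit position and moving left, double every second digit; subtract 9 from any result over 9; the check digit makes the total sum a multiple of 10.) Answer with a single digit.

Partial digits right→left: 9 1 9 3 9 1 3 3 5 6 0 1
Double every second digit counting from the check-digit position (so the 1st, 3rd, 5th, ... of the partial from the right).
  doubled (with −9 where >9): 9 9 9 6 1 0 → sum 34
  kept as-is: 1 3 1 3 6 1 → sum 15
Total = 34 + 15 = 49.
Check digit = (10 − (49 mod 10)) mod 10 = 1.

1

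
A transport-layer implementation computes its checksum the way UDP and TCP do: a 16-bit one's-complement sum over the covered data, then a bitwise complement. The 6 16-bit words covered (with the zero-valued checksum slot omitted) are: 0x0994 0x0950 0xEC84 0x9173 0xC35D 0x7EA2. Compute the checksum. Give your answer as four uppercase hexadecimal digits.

One's-complement addition (fold any carry out of bit 15 back into bit 0):
  0x0994 + 0x0950 = 0x012E4
  0x12E4 + 0xEC84 = 0x0FF68
  0xFF68 + 0x9173 = 0x190DB → wrap carry → 0x90DC
  0x90DC + 0xC35D = 0x15439 → wrap carry → 0x543A
  0x543A + 0x7EA2 = 0x0D2DC
One's-complement sum = 0xD2DC.
Checksum = ~0xD2DC & 0xFFFF = 0x2D23.

2D23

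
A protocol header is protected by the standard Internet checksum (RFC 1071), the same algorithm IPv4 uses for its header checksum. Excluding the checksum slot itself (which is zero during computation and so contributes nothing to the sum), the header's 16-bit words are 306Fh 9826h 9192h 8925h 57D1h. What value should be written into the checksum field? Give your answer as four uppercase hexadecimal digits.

C4E0

One's-complement addition (fold any carry out of bit 15 back into bit 0):
  0x306F + 0x9826 = 0x0C895
  0xC895 + 0x9192 = 0x15A27 → wrap carry → 0x5A28
  0x5A28 + 0x8925 = 0x0E34D
  0xE34D + 0x57D1 = 0x13B1E → wrap carry → 0x3B1F
One's-complement sum = 0x3B1F.
Checksum = ~0x3B1F & 0xFFFF = 0xC4E0.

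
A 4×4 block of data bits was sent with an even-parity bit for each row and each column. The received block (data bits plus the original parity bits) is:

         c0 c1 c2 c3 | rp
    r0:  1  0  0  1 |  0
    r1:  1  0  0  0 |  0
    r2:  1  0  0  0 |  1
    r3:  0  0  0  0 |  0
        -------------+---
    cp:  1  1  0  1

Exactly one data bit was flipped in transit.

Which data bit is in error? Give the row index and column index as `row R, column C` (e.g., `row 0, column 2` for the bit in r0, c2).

Recompute each row's even parity and compare to rp:
  r0: data parity 0, sent rp 0 → ok
  r1: data parity 1, sent rp 0 → mismatch
  r2: data parity 1, sent rp 1 → ok
  r3: data parity 0, sent rp 0 → ok
Recompute each column's even parity and compare to cp:
  c0: data parity 1, sent cp 1 → ok
  c1: data parity 0, sent cp 1 → mismatch
  c2: data parity 0, sent cp 0 → ok
  c3: data parity 1, sent cp 1 → ok
Exactly one row (r1) and one column (c1) fail → the flipped bit is at their intersection.

row 1, column 1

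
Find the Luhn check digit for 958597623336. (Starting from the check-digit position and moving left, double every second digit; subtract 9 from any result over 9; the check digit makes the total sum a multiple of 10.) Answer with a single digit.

2

Partial digits right→left: 6 3 3 3 2 6 7 9 5 8 5 9
Double every second digit counting from the check-digit position (so the 1st, 3rd, 5th, ... of the partial from the right).
  doubled (with −9 where >9): 3 6 4 5 1 1 → sum 20
  kept as-is: 3 3 6 9 8 9 → sum 38
Total = 20 + 38 = 58.
Check digit = (10 − (58 mod 10)) mod 10 = 2.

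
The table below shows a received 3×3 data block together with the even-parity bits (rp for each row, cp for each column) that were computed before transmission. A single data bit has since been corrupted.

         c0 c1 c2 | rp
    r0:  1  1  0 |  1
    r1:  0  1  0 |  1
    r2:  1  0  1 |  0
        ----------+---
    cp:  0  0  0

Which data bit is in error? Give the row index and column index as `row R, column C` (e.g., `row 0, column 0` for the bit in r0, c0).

Recompute each row's even parity and compare to rp:
  r0: data parity 0, sent rp 1 → mismatch
  r1: data parity 1, sent rp 1 → ok
  r2: data parity 0, sent rp 0 → ok
Recompute each column's even parity and compare to cp:
  c0: data parity 0, sent cp 0 → ok
  c1: data parity 0, sent cp 0 → ok
  c2: data parity 1, sent cp 0 → mismatch
Exactly one row (r0) and one column (c2) fail → the flipped bit is at their intersection.

row 0, column 2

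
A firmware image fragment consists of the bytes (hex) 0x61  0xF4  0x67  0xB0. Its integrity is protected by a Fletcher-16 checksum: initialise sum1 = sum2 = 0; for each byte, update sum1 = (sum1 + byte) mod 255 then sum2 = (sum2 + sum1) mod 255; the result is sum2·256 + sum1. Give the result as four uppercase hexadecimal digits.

Running sums (mod 255):
  after byte 0 (0x61): sum1=97, sum2=97
  after byte 1 (0xF4): sum1=86, sum2=183
  after byte 2 (0x67): sum1=189, sum2=117
  after byte 3 (0xB0): sum1=110, sum2=227
Checksum = sum2·256 + sum1 = 227·256 + 110 = 58222 = 0xE36E.

E36E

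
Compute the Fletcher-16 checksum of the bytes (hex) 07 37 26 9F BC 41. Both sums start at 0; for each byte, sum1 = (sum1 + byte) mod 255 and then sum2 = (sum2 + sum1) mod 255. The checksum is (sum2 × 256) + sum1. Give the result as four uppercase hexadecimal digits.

Running sums (mod 255):
  after byte 0 (07): sum1=7, sum2=7
  after byte 1 (37): sum1=62, sum2=69
  after byte 2 (26): sum1=100, sum2=169
  after byte 3 (9F): sum1=4, sum2=173
  after byte 4 (BC): sum1=192, sum2=110
  after byte 5 (41): sum1=2, sum2=112
Checksum = sum2·256 + sum1 = 112·256 + 2 = 28674 = 0x7002.

7002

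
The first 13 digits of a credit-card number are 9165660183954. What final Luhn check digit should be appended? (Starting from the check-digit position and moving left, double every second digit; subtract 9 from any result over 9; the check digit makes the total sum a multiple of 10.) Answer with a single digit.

0

Partial digits right→left: 4 5 9 3 8 1 0 6 6 5 6 1 9
Double every second digit counting from the check-digit position (so the 1st, 3rd, 5th, ... of the partial from the right).
  doubled (with −9 where >9): 8 9 7 0 3 3 9 → sum 39
  kept as-is: 5 3 1 6 5 1 → sum 21
Total = 39 + 21 = 60.
Check digit = (10 − (60 mod 10)) mod 10 = 0.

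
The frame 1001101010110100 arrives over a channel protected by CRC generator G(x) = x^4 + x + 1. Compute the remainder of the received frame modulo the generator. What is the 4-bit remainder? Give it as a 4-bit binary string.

Modulo-2 division of 1001101010110100 by 10011:
  pos 0: 10011 XOR 10011 = 00000
  pos 6: 10101 XOR 10011 = 00110
  pos 8: 11010 XOR 10011 = 01001
  pos 9: 10011 XOR 10011 = 00000
Remainder = 0000 (zero — the frame passes the CRC check).

0000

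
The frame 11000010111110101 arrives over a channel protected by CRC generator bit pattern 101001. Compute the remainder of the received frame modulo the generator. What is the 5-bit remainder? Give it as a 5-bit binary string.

Modulo-2 division of 11000010111110101 by 101001:
  pos 0: 110000 XOR 101001 = 011001
  pos 1: 110011 XOR 101001 = 011010
  pos 2: 110100 XOR 101001 = 011101
  pos 3: 111011 XOR 101001 = 010010
  pos 4: 100101 XOR 101001 = 001100
  pos 6: 110011 XOR 101001 = 011010
  pos 7: 110101 XOR 101001 = 011100
  pos 8: 111000 XOR 101001 = 010001
  pos 9: 100011 XOR 101001 = 001010
  pos 11: 101001 XOR 101001 = 000000
Remainder = 00000 (zero — the frame passes the CRC check).

00000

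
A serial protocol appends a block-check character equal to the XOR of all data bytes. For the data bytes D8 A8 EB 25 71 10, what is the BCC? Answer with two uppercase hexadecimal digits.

XOR the bytes together:
  start with 0xD8
  0xD8 ⊕ 0xA8 = 0x70
  0x70 ⊕ 0xEB = 0x9B
  0x9B ⊕ 0x25 = 0xBE
  0xBE ⊕ 0x71 = 0xCF
  0xCF ⊕ 0x10 = 0xDF

DF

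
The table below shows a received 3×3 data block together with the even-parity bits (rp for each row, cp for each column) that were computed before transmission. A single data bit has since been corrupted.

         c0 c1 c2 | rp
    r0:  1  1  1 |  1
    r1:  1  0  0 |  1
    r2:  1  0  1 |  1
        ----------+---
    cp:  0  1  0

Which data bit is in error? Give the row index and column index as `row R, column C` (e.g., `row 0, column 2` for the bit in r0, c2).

row 2, column 0

Recompute each row's even parity and compare to rp:
  r0: data parity 1, sent rp 1 → ok
  r1: data parity 1, sent rp 1 → ok
  r2: data parity 0, sent rp 1 → mismatch
Recompute each column's even parity and compare to cp:
  c0: data parity 1, sent cp 0 → mismatch
  c1: data parity 1, sent cp 1 → ok
  c2: data parity 0, sent cp 0 → ok
Exactly one row (r2) and one column (c0) fail → the flipped bit is at their intersection.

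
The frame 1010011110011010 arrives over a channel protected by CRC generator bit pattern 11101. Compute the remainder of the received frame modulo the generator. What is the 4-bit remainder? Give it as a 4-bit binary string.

0100

Modulo-2 division of 1010011110011010 by 11101:
  pos 0: 10100 XOR 11101 = 01001
  pos 1: 10011 XOR 11101 = 01110
  pos 2: 11101 XOR 11101 = 00000
  pos 7: 11001 XOR 11101 = 00100
  pos 9: 10010 XOR 11101 = 01111
  pos 10: 11111 XOR 11101 = 00010
Remainder = 0100 (nonzero — an error is detected).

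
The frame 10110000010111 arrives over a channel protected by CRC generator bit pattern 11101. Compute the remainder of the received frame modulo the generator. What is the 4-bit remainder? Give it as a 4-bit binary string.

0001

Modulo-2 division of 10110000010111 by 11101:
  pos 0: 10110 XOR 11101 = 01011
  pos 1: 10110 XOR 11101 = 01011
  pos 2: 10110 XOR 11101 = 01011
  pos 3: 10110 XOR 11101 = 01011
  pos 4: 10110 XOR 11101 = 01011
  pos 5: 10111 XOR 11101 = 01010
  pos 6: 10100 XOR 11101 = 01001
  pos 7: 10011 XOR 11101 = 01110
  pos 8: 11101 XOR 11101 = 00000
Remainder = 0001 (nonzero — an error is detected).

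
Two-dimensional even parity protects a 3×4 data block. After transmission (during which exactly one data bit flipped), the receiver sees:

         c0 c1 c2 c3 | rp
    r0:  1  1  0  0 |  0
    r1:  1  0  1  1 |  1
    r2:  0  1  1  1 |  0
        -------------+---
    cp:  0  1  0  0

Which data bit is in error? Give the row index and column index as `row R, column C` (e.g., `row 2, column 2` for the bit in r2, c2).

Recompute each row's even parity and compare to rp:
  r0: data parity 0, sent rp 0 → ok
  r1: data parity 1, sent rp 1 → ok
  r2: data parity 1, sent rp 0 → mismatch
Recompute each column's even parity and compare to cp:
  c0: data parity 0, sent cp 0 → ok
  c1: data parity 0, sent cp 1 → mismatch
  c2: data parity 0, sent cp 0 → ok
  c3: data parity 0, sent cp 0 → ok
Exactly one row (r2) and one column (c1) fail → the flipped bit is at their intersection.

row 2, column 1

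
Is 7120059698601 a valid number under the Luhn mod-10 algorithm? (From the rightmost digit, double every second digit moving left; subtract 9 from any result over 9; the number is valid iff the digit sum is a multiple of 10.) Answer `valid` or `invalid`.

From the right, keep odd positions and double even positions (subtract 9 from any doubled value over 9):
  doubled (positions 2,4,...): 0 7 3 1 0 2 → sum 13
  kept (positions 1,3,...): 1 6 9 9 0 2 7 → sum 34
Total = 47.
47 mod 10 = 7, so the number is invalid.

invalid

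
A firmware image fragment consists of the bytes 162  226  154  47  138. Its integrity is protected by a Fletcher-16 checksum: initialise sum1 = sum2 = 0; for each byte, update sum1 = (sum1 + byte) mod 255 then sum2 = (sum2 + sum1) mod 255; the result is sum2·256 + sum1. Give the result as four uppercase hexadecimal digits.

71D9

Running sums (mod 255):
  after byte 0 (162): sum1=162, sum2=162
  after byte 1 (226): sum1=133, sum2=40
  after byte 2 (154): sum1=32, sum2=72
  after byte 3 (47): sum1=79, sum2=151
  after byte 4 (138): sum1=217, sum2=113
Checksum = sum2·256 + sum1 = 113·256 + 217 = 29145 = 0x71D9.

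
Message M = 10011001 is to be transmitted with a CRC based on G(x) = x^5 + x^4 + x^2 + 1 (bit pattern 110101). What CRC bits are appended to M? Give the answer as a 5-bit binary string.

Append 5 zeros: 1001100100000. Divide by 110101 (XOR where the leading bit is 1):
  pos 0: 100110 XOR 110101 = 010011
  pos 1: 100110 XOR 110101 = 010011
  pos 2: 100111 XOR 110101 = 010010
  pos 3: 100100 XOR 110101 = 010001
  pos 4: 100010 XOR 110101 = 010111
  pos 5: 101110 XOR 110101 = 011011
  pos 6: 110110 XOR 110101 = 000011
Remainder (last 5 bits) = 00110. This is the CRC / FCS.

00110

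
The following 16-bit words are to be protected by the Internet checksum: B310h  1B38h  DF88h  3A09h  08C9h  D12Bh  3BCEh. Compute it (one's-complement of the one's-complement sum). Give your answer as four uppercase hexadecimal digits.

0262

One's-complement addition (fold any carry out of bit 15 back into bit 0):
  0xB310 + 0x1B38 = 0x0CE48
  0xCE48 + 0xDF88 = 0x1ADD0 → wrap carry → 0xADD1
  0xADD1 + 0x3A09 = 0x0E7DA
  0xE7DA + 0x08C9 = 0x0F0A3
  0xF0A3 + 0xD12B = 0x1C1CE → wrap carry → 0xC1CF
  0xC1CF + 0x3BCE = 0x0FD9D
One's-complement sum = 0xFD9D.
Checksum = ~0xFD9D & 0xFFFF = 0x0262.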